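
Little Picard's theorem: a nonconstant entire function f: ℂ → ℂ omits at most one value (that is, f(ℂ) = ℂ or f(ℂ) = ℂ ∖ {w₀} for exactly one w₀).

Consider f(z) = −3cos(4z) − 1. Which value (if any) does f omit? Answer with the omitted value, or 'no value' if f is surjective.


Little Picard bounds the complement of f(ℂ) to at most one point.
cos is entire and surjective onto ℂ: for every w ∈ ℂ, cos(ζ) = w has a solution ζ ∈ ℂ (e.g., via the complex inverse arccos). With ζ = 4z this gives z = ζ/(4). Then -3·cos(4z) takes every value in -3·ℂ = ℂ, and adding -1 is a bijection of ℂ. So f is surjective and omits no value. (Note: only on the real line is cos bounded by [−1, 1].)

Omitted value: no value.


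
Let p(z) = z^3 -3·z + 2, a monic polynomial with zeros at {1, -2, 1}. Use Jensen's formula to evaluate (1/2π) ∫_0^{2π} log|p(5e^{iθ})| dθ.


Zeros: -2, 1, 1; r = 5.
Inside |z| < r: -2, 1, 1. Outside (|z| ≥ r): ∅.
p(0) = 2, so log|p(0)| = log(2) = 0.6931.
Apply Jensen: I(r) = log|p(0)| + Σ_k log(r/|z_k|), summed over zeros inside |z| < r.
  log(r/|z_k|) for z_k = 1: log(5/1) = 1.6094
  log(r/|z_k|) for z_k = -2: log(5/2) = 0.9163
  log(r/|z_k|) for z_k = 1: log(5/1) = 1.6094
Sum over inside zeros: 4.1352.
I(r) = log|p(0)| + (inside sum) = 0.6931 + 4.1352 = 4.8283.
Closed form (all zeros inside, monic): I(r) = n·log(r) = 3·log(5) = 4.8283. ✓

I(r) ≈ 4.8283.


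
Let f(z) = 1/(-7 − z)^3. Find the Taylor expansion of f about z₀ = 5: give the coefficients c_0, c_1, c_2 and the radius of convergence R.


Let w = z − z₀, so z = z₀ + w.
Then -7 − z = -7 − (z₀ + w) = (-7 − z₀) − w = -12 − w.
f(z) = 1/(-12 − w)^3 = (1/(-12)^3) · (1 − w/(-12))^{−3}.
By the binomial series (1−u)^{−3} = Σ_{n≥0} C(n+2, 2) u^n for |u|<1, with u = w/(-12):
  c_n = C(n+2, 2) / (-12)^(n+3).
  c_0 = 1/(-12)^3 = -1/1728.
  c_1 = 3/(-12)^4 = 1/6912.
  c_2 = 6/(-12)^5 = -1/41472.
The series is valid for |w/d| < 1, i.e. |z − z₀| < |d|.
Radius of convergence: R = |-7 − z₀| = |-12| = 12 (distance from z₀ to the singularity z = -7).

c_0 = -1/1728, c_1 = 1/6912, c_2 = -1/41472; R = 12.


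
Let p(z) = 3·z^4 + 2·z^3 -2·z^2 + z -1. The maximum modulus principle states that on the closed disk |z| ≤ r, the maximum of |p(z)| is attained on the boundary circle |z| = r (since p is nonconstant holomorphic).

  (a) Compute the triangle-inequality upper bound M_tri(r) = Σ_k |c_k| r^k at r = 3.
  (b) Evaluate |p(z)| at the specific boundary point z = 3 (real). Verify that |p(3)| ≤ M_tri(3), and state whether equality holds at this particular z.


Coefficients: c_0 = -1, c_1 = 1, c_2 = -2, c_3 = 2, c_4 = 3. Radius r = 3.
Part (a). Triangle bound: M_tri(r) = Σ_k |c_k| r^k
  = |-1|·3^0 + |1|·3^1 + |-2|·3^2 + |2|·3^3 + |3|·3^4
  = 1 + 3 + 18 + 54 + 243 = 319.
This bounds M(r) := max_{|z|=r} |p(z)| from above; equality holds iff all terms c_k z^k can be made to align in phase at a single z on |z|=r.
Part (b). At z = 3 (real, on the circle |z| = r):
  p(3) = (-1)·3^0 + (1)·3^1 + (-2)·3^2 + (2)·3^3 + (3)·3^4 = 281.
  |p(3)| = 281.
Check: |p(3)| = 281 ≤ 319 = M_tri(3). ✓ Equality does not hold at z = 3 (the coefficients have mixed signs, so the terms do not all align in phase there).

M_tri(3) = 319; |p(3)| = 281; equality at z=3: no.


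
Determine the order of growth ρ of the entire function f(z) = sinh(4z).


sinh(w) is a linear combination of e^{iw} and e^{−iw} (or e^w, e^{−w} in the hyperbolic case), so |sinh(w)| ≤ e^{|w|}. With w = 4z, |w| ≤ 4|z| + 0 = 4r + 0 on |z| = r, giving M(r) ≤ e^{4r + 0}, so ρ ≤ 1. On a suitable ray (z = it for sin/cos; z = t for sinh/cosh, t real → ∞), |sinh(4z)| grows like e^{4|t|}/2, so ρ ≥ 1. Hence ρ = 1.
Therefore ρ = 1.

Order ρ = 1.


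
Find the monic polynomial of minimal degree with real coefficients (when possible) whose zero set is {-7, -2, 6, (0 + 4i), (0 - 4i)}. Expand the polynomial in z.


The polynomial is p(z) = ∏_{α ∈ S} (z − α), where S = {-7, -2, 6, (0 + 4i), (0 - 4i)}.
Expanding the product yields: p(z) = z^5 + 3·z^4 -24·z^3 -36·z^2 -640·z -1344.
Note conjugate pairs combine to real quadratics: (z − (0+4i))(z − (0−4i)) = z² + 16.
The resulting polynomial has degree 5 and real coefficients as required.

p(z) = z^5 + 3·z^4 -24·z^3 -36·z^2 -640·z -1344.


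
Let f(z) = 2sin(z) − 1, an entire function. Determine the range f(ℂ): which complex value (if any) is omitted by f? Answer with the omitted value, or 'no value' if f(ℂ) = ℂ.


Little Picard bounds the complement of f(ℂ) to at most one point.
sin is entire and surjective onto ℂ: for every w ∈ ℂ, sin(ζ) = w has a solution ζ ∈ ℂ (e.g., via the complex inverse arcsin). With ζ = z this gives z = ζ/(1). Then 2·sin(z) takes every value in 2·ℂ = ℂ, and adding -1 is a bijection of ℂ. So f is surjective and omits no value. (Note: only on the real line is sin bounded by [−1, 1].)

Omitted value: no value.


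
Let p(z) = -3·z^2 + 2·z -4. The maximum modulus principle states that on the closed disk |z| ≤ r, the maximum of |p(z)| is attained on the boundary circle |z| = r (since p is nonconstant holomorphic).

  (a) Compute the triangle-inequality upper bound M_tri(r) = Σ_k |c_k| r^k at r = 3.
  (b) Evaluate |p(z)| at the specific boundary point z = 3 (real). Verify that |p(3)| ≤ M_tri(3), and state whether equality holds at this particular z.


Coefficients: c_0 = -4, c_1 = 2, c_2 = -3. Radius r = 3.
Part (a). Triangle bound: M_tri(r) = Σ_k |c_k| r^k
  = |-4|·3^0 + |2|·3^1 + |-3|·3^2
  = 4 + 6 + 27 = 37.
This bounds M(r) := max_{|z|=r} |p(z)| from above; equality holds iff all terms c_k z^k can be made to align in phase at a single z on |z|=r.
Part (b). At z = 3 (real, on the circle |z| = r):
  p(3) = (-4)·3^0 + (2)·3^1 + (-3)·3^2 = -25.
  |p(3)| = 25.
Check: |p(3)| = 25 ≤ 37 = M_tri(3). ✓ Equality does not hold at z = 3 (the coefficients have mixed signs, so the terms do not all align in phase there).

M_tri(3) = 37; |p(3)| = 25; equality at z=3: no.


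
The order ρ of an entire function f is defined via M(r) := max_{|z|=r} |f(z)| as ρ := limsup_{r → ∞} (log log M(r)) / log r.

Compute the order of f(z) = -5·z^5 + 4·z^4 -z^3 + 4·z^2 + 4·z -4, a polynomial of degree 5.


|f(z)| ≤ Σ|c_k|·r^k = O(r^5) as r → ∞. Polynomial growth is O(e^{r^ε}) for every ε > 0 (since r^5/e^{r^ε} → 0), so ρ ≤ ε for all ε > 0, i.e. ρ = 0. Every nonconstant polynomial has order 0.
Therefore ρ = 0.

Order ρ = 0.


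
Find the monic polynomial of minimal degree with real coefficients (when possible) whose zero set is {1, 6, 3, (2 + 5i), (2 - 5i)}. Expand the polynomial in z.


The polynomial is p(z) = ∏_{α ∈ S} (z − α), where S = {1, 6, 3, (2 + 5i), (2 - 5i)}.
Expanding the product yields: p(z) = z^5 -14·z^4 + 96·z^3 -416·z^2 + 855·z -522.
Note conjugate pairs combine to real quadratics: (z − (2+5i))(z − (2−5i)) = z² − 4z + 29.
The resulting polynomial has degree 5 and real coefficients as required.

p(z) = z^5 -14·z^4 + 96·z^3 -416·z^2 + 855·z -522.


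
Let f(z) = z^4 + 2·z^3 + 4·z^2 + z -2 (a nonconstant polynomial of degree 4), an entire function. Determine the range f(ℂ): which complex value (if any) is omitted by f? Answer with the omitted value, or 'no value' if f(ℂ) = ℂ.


Little Picard bounds the complement of f(ℂ) to at most one point.
For every w ∈ ℂ, the equation p(z) − w = 0 is a nonconstant polynomial in z and hence has at least one root by the fundamental theorem of algebra. So p is surjective onto ℂ, omitting no value.

Omitted value: no value.


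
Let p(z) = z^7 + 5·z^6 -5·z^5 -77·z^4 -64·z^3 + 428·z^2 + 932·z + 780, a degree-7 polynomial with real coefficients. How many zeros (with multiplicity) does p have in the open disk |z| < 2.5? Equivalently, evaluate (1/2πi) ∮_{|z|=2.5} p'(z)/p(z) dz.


The zeros of p are: (3 + 1i), (3 - 1i), -3, (-1 + 1i), (-1 - 1i), (-3 + 2i), (-3 - 2i).
Their magnitudes are: 3.162, 3.162, 3, 1.414, 1.414, 3.606, 3.606.
Zeros with |z| < R = 2.5: (-1 + 1i), (-1 - 1i).
Count = 2.
By the argument principle, (1/2πi) ∮_{|z|=R} p'(z)/p(z) dz equals exactly this count.

Number of zeros inside |z| < 2.5: 2.


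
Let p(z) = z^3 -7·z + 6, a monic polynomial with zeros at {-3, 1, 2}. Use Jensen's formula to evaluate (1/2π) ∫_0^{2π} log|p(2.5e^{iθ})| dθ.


Zeros: -3, 1, 2; r = 2.5.
Inside |z| < r: 1, 2. Outside (|z| ≥ r): -3.
p(0) = 6, so log|p(0)| = log(6) = 1.7918.
Apply Jensen: I(r) = log|p(0)| + Σ_k log(r/|z_k|), summed over zeros inside |z| < r.
  log(r/|z_k|) for z_k = 1: log(2.5/1) = 0.9163
  log(r/|z_k|) for z_k = 2: log(2.5/2) = 0.2231
  Outside zeros (-3) contribute nothing to the Jensen sum.
Sum over inside zeros: 1.1394.
I(r) = log|p(0)| + (inside sum) = 1.7918 + 1.1394 = 2.9312.
Note: since some zeros are outside |z| ≤ r, the simplified n·log(r) form does NOT apply — only the inside zeros contribute.

I(r) ≈ 2.9312.


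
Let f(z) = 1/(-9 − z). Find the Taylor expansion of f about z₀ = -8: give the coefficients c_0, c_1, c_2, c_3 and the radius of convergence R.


Let w = z − z₀, so z = z₀ + w.
Then -9 − z = -9 − (z₀ + w) = (-9 − z₀) − w = -1 − w.
f(z) = 1/(-1 − w) = (1/(-1)) · 1/(1 − w/(-1)) = Σ_{n≥0} w^n / (-1)^(n+1).
So c_n = 1/(-1)^(n+1):
  c_0 = 1/(-1)^1 = -1.
  c_1 = 1/(-1)^2 = 1.
  c_2 = 1/(-1)^3 = -1.
  c_3 = 1/(-1)^4 = 1.
The series is valid for |w/d| < 1, i.e. |z − z₀| < |d|.
Radius of convergence: R = |-9 − z₀| = |-1| = 1 (distance from z₀ to the singularity z = -9).

c_0 = -1, c_1 = 1, c_2 = -1, c_3 = 1; R = 1.


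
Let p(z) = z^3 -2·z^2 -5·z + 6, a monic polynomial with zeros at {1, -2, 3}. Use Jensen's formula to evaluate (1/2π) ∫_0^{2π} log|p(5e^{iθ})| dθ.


Zeros: -2, 1, 3; r = 5.
Inside |z| < r: -2, 1, 3. Outside (|z| ≥ r): ∅.
p(0) = 6, so log|p(0)| = log(6) = 1.7918.
Apply Jensen: I(r) = log|p(0)| + Σ_k log(r/|z_k|), summed over zeros inside |z| < r.
  log(r/|z_k|) for z_k = 1: log(5/1) = 1.6094
  log(r/|z_k|) for z_k = -2: log(5/2) = 0.9163
  log(r/|z_k|) for z_k = 3: log(5/3) = 0.5108
Sum over inside zeros: 3.0366.
I(r) = log|p(0)| + (inside sum) = 1.7918 + 3.0366 = 4.8283.
Closed form (all zeros inside, monic): I(r) = n·log(r) = 3·log(5) = 4.8283. ✓

I(r) ≈ 4.8283.


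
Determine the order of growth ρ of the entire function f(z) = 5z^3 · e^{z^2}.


M(r) = max_{|z|=r} |5|·|z|^3·|e^{z^2}| = 5·r^3 · e^{1r^2} (the factors attain their maxima compatibly on |z|=r). Then log M(r) = log 5 + 3·log r + 1r^2, dominated by the last term, so log log M(r) ~ 2·log r. The polynomial factor 5z^3 contributes only a log r term and does not affect the order. ρ = 2.
Therefore ρ = 2.

Order ρ = 2.


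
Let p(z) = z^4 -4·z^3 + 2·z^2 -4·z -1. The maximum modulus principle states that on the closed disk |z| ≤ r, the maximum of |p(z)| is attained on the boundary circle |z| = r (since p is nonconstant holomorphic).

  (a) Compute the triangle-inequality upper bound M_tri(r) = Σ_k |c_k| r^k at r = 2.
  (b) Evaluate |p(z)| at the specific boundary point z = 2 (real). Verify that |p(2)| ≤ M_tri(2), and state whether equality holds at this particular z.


Coefficients: c_0 = -1, c_1 = -4, c_2 = 2, c_3 = -4, c_4 = 1. Radius r = 2.
Part (a). Triangle bound: M_tri(r) = Σ_k |c_k| r^k
  = |-1|·2^0 + |-4|·2^1 + |2|·2^2 + |-4|·2^3 + |1|·2^4
  = 1 + 8 + 8 + 32 + 16 = 65.
This bounds M(r) := max_{|z|=r} |p(z)| from above; equality holds iff all terms c_k z^k can be made to align in phase at a single z on |z|=r.
Part (b). At z = 2 (real, on the circle |z| = r):
  p(2) = (-1)·2^0 + (-4)·2^1 + (2)·2^2 + (-4)·2^3 + (1)·2^4 = -17.
  |p(2)| = 17.
Check: |p(2)| = 17 ≤ 65 = M_tri(2). ✓ Equality does not hold at z = 2 (the coefficients have mixed signs, so the terms do not all align in phase there).

M_tri(2) = 65; |p(2)| = 17; equality at z=2: no.


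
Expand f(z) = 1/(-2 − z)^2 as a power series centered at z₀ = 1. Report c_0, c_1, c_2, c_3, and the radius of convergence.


Let w = z − z₀, so z = z₀ + w.
Then -2 − z = -2 − (z₀ + w) = (-2 − z₀) − w = -3 − w.
f(z) = 1/(-3 − w)^2 = (1/(-3)^2) · (1 − w/(-3))^{−2}.
By the binomial series (1−u)^{−2} = Σ_{n≥0} C(n+1, 1) u^n for |u|<1, with u = w/(-3):
  c_n = C(n+1, 1) / (-3)^(n+2).
  c_0 = 1/(-3)^2 = 1/9.
  c_1 = 2/(-3)^3 = -2/27.
  c_2 = 3/(-3)^4 = 1/27.
  c_3 = 4/(-3)^5 = -4/243.
The series is valid for |w/d| < 1, i.e. |z − z₀| < |d|.
Radius of convergence: R = |-2 − z₀| = |-3| = 3 (distance from z₀ to the singularity z = -2).

c_0 = 1/9, c_1 = -2/27, c_2 = 1/27, c_3 = -4/243; R = 3.


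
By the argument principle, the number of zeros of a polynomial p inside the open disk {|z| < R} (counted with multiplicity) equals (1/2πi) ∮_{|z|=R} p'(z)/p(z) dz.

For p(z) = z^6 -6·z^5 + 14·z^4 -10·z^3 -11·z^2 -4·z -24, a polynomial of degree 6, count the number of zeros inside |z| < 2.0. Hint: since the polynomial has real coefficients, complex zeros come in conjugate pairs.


The zeros of p are: 3, (2 + 2i), (2 - 2i), -1, (0 + 1i), (0 - 1i).
Their magnitudes are: 3, 2.828, 2.828, 1, 1, 1.
Zeros with |z| < R = 2.0: -1, (0 + 1i), (0 - 1i).
Count = 3.
By the argument principle, (1/2πi) ∮_{|z|=R} p'(z)/p(z) dz equals exactly this count.

Number of zeros inside |z| < 2.0: 3.


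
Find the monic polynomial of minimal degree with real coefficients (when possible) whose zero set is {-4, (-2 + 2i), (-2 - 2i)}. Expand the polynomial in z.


The polynomial is p(z) = ∏_{α ∈ S} (z − α), where S = {-4, (-2 + 2i), (-2 - 2i)}.
Expanding the product yields: p(z) = z^3 + 8·z^2 + 24·z + 32.
Note conjugate pairs combine to real quadratics: (z − (-2+2i))(z − (-2−2i)) = z² + 4z + 8.
The resulting polynomial has degree 3 and real coefficients as required.

p(z) = z^3 + 8·z^2 + 24·z + 32.


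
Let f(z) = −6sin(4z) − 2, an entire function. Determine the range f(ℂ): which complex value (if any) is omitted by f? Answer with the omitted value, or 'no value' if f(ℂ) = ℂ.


Little Picard bounds the complement of f(ℂ) to at most one point.
sin is entire and surjective onto ℂ: for every w ∈ ℂ, sin(ζ) = w has a solution ζ ∈ ℂ (e.g., via the complex inverse arcsin). With ζ = 4z this gives z = ζ/(4). Then -6·sin(4z) takes every value in -6·ℂ = ℂ, and adding -2 is a bijection of ℂ. So f is surjective and omits no value. (Note: only on the real line is sin bounded by [−1, 1].)

Omitted value: no value.


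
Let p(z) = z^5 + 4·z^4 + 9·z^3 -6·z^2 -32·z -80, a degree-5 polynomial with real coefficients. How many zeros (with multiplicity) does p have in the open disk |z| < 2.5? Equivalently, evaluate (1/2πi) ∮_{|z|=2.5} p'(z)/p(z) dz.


The zeros of p are: (-2 + 2i), (-2 - 2i), (-1 + 2i), (-1 - 2i), 2.
Their magnitudes are: 2.828, 2.828, 2.236, 2.236, 2.
Zeros with |z| < R = 2.5: (-1 + 2i), (-1 - 2i), 2.
Count = 3.
By the argument principle, (1/2πi) ∮_{|z|=R} p'(z)/p(z) dz equals exactly this count.

Number of zeros inside |z| < 2.5: 3.


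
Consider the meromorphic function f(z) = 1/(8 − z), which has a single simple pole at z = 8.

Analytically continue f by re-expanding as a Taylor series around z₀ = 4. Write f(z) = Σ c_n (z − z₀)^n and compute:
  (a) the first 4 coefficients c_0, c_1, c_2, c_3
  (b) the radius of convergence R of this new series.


Let w = z − z₀, so z = z₀ + w.
Then 8 − z = 8 − (z₀ + w) = (8 − z₀) − w = 4 − w.
f(z) = 1/(4 − w) = (1/(4)) · 1/(1 − w/(4)) = Σ_{n≥0} w^n / (4)^(n+1).
So c_n = 1/(4)^(n+1):
  c_0 = 1/(4)^1 = 1/4.
  c_1 = 1/(4)^2 = 1/16.
  c_2 = 1/(4)^3 = 1/64.
  c_3 = 1/(4)^4 = 1/256.
The series is valid for |w/d| < 1, i.e. |z − z₀| < |d|.
Radius of convergence: R = |8 − z₀| = |4| = 4 (distance from z₀ to the singularity z = 8).

c_0 = 1/4, c_1 = 1/16, c_2 = 1/64, c_3 = 1/256; R = 4.


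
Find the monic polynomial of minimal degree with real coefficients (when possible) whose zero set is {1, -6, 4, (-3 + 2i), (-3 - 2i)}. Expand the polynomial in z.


The polynomial is p(z) = ∏_{α ∈ S} (z − α), where S = {1, -6, 4, (-3 + 2i), (-3 - 2i)}.
Expanding the product yields: p(z) = z^5 + 7·z^4 -7·z^3 -119·z^2 -194·z + 312.
Note conjugate pairs combine to real quadratics: (z − (-3+2i))(z − (-3−2i)) = z² + 6z + 13.
The resulting polynomial has degree 5 and real coefficients as required.

p(z) = z^5 + 7·z^4 -7·z^3 -119·z^2 -194·z + 312.


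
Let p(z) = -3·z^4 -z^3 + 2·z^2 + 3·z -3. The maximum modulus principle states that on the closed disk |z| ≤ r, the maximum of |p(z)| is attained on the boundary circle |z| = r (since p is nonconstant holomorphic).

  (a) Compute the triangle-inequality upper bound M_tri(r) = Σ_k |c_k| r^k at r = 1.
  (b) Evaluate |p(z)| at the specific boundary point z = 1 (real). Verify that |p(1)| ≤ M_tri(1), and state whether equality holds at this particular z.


Coefficients: c_0 = -3, c_1 = 3, c_2 = 2, c_3 = -1, c_4 = -3. Radius r = 1.
Part (a). Triangle bound: M_tri(r) = Σ_k |c_k| r^k
  = |-3|·1^0 + |3|·1^1 + |2|·1^2 + |-1|·1^3 + |-3|·1^4
  = 3 + 3 + 2 + 1 + 3 = 12.
This bounds M(r) := max_{|z|=r} |p(z)| from above; equality holds iff all terms c_k z^k can be made to align in phase at a single z on |z|=r.
Part (b). At z = 1 (real, on the circle |z| = r):
  p(1) = (-3)·1^0 + (3)·1^1 + (2)·1^2 + (-1)·1^3 + (-3)·1^4 = -2.
  |p(1)| = 2.
Check: |p(1)| = 2 ≤ 12 = M_tri(1). ✓ Equality does not hold at z = 1 (the coefficients have mixed signs, so the terms do not all align in phase there).

M_tri(1) = 12; |p(1)| = 2; equality at z=1: no.


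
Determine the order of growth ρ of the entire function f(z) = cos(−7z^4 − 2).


Write cos(w) = (e^{iw} ± e^{−iw})/(2 or 2i), so |cos(w)| ≤ e^{|w|}. With w = −7z^4 − 2, |w| ≤ 7r^4 + 2 on |z|=r, giving M(r) ≤ e^{7r^4 + 2} and ρ ≤ 4. For the lower bound, choose z on |z|=r with -7z^4 purely imaginary of modulus 7r^4; then |cos(−7z^4 − 2)| grows like e^{7r^4}/2, so ρ ≥ 4. Hence ρ = 4.
Therefore ρ = 4.

Order ρ = 4.


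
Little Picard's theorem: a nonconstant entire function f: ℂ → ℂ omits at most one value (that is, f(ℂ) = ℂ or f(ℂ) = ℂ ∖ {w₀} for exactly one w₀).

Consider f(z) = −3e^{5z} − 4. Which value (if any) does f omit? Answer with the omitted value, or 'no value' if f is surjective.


Little Picard bounds the complement of f(ℂ) to at most one point.
e^{5z} is never zero on ℂ, so -3·e^{5z} takes every value in ℂ ∖ {0}. Adding -4 shifts the range to ℂ ∖ {-4}. Thus f omits exactly the value -4.

Omitted value: -4.


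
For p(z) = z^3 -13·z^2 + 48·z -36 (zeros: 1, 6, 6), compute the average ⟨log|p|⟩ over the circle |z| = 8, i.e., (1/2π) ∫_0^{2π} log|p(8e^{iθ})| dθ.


Zeros: 1, 6, 6; r = 8.
Inside |z| < r: 1, 6, 6. Outside (|z| ≥ r): ∅.
p(0) = -36, so log|p(0)| = log(36) = 3.5835.
Apply Jensen: I(r) = log|p(0)| + Σ_k log(r/|z_k|), summed over zeros inside |z| < r.
  log(r/|z_k|) for z_k = 1: log(8/1) = 2.0794
  log(r/|z_k|) for z_k = 6: log(8/6) = 0.2877
  log(r/|z_k|) for z_k = 6: log(8/6) = 0.2877
Sum over inside zeros: 2.6548.
I(r) = log|p(0)| + (inside sum) = 3.5835 + 2.6548 = 6.2383.
Closed form (all zeros inside, monic): I(r) = n·log(r) = 3·log(8) = 6.2383. ✓

I(r) ≈ 6.2383.


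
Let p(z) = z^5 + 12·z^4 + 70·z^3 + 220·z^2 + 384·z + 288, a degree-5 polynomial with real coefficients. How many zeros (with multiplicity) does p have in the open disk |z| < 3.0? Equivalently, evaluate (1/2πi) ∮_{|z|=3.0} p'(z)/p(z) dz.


The zeros of p are: (-3 + 3i), (-3 - 3i), -2, (-2 + 2i), (-2 - 2i).
Their magnitudes are: 4.243, 4.243, 2, 2.828, 2.828.
Zeros with |z| < R = 3.0: -2, (-2 + 2i), (-2 - 2i).
Count = 3.
By the argument principle, (1/2πi) ∮_{|z|=R} p'(z)/p(z) dz equals exactly this count.

Number of zeros inside |z| < 3.0: 3.


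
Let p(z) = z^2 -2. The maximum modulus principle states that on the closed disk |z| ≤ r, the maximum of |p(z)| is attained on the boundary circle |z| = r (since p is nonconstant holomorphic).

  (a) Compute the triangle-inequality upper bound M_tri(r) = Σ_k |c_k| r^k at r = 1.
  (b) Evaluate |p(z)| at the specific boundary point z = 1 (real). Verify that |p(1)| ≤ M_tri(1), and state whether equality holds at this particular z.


Coefficients: c_0 = -2, c_1 = 0, c_2 = 1. Radius r = 1.
Part (a). Triangle bound: M_tri(r) = Σ_k |c_k| r^k
  = |-2|·1^0 + |0|·1^1 + |1|·1^2
  = 2 + 0 + 1 = 3.
This bounds M(r) := max_{|z|=r} |p(z)| from above; equality holds iff all terms c_k z^k can be made to align in phase at a single z on |z|=r.
Part (b). At z = 1 (real, on the circle |z| = r):
  p(1) = (-2)·1^0 + (0)·1^1 + (1)·1^2 = -1.
  |p(1)| = 1.
Check: |p(1)| = 1 ≤ 3 = M_tri(1). ✓ Equality does not hold at z = 1 (the coefficients have mixed signs, so the terms do not all align in phase there).

M_tri(1) = 3; |p(1)| = 1; equality at z=1: no.


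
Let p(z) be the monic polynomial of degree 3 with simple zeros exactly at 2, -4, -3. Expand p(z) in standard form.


The polynomial is p(z) = ∏_{α ∈ S} (z − α), where S = {2, -4, -3}.
Expanding the product yields: p(z) = z^3 + 5·z^2 -2·z -24.
The resulting polynomial has degree 3 and real coefficients as required.

p(z) = z^3 + 5·z^2 -2·z -24.


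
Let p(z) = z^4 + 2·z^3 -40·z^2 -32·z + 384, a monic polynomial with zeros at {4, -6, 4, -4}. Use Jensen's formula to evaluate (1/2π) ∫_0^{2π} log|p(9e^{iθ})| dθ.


Zeros: -6, -4, 4, 4; r = 9.
Inside |z| < r: -6, -4, 4, 4. Outside (|z| ≥ r): ∅.
p(0) = 384, so log|p(0)| = log(384) = 5.9506.
Apply Jensen: I(r) = log|p(0)| + Σ_k log(r/|z_k|), summed over zeros inside |z| < r.
  log(r/|z_k|) for z_k = 4: log(9/4) = 0.8109
  log(r/|z_k|) for z_k = -6: log(9/6) = 0.4055
  log(r/|z_k|) for z_k = 4: log(9/4) = 0.8109
  log(r/|z_k|) for z_k = -4: log(9/4) = 0.8109
Sum over inside zeros: 2.8383.
I(r) = log|p(0)| + (inside sum) = 5.9506 + 2.8383 = 8.7889.
Closed form (all zeros inside, monic): I(r) = n·log(r) = 4·log(9) = 8.7889. ✓

I(r) ≈ 8.7889.


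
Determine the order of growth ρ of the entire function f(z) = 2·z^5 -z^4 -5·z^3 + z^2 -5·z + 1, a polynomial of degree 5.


|f(z)| ≤ Σ|c_k|·r^k = O(r^5) as r → ∞. Polynomial growth is O(e^{r^ε}) for every ε > 0 (since r^5/e^{r^ε} → 0), so ρ ≤ ε for all ε > 0, i.e. ρ = 0. Every nonconstant polynomial has order 0.
Therefore ρ = 0.

Order ρ = 0.


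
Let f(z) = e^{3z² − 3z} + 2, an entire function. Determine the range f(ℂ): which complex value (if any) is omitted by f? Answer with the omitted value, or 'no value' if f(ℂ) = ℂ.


Little Picard bounds the complement of f(ℂ) to at most one point.
The exponent g(z) = 3z² − 3z is a nonconstant polynomial, hence surjective onto ℂ. So e^{g(z)} takes every value in {e^w : w ∈ ℂ} = ℂ ∖ {0}. Adding 2 shifts the range to ℂ ∖ {2}. f omits exactly 2.

Omitted value: 2.


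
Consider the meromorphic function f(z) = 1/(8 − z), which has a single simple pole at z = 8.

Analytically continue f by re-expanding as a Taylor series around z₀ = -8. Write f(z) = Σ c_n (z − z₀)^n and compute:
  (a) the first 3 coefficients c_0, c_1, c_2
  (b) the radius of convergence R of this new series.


Let w = z − z₀, so z = z₀ + w.
Then 8 − z = 8 − (z₀ + w) = (8 − z₀) − w = 16 − w.
f(z) = 1/(16 − w) = (1/(16)) · 1/(1 − w/(16)) = Σ_{n≥0} w^n / (16)^(n+1).
So c_n = 1/(16)^(n+1):
  c_0 = 1/(16)^1 = 1/16.
  c_1 = 1/(16)^2 = 1/256.
  c_2 = 1/(16)^3 = 1/4096.
The series is valid for |w/d| < 1, i.e. |z − z₀| < |d|.
Radius of convergence: R = |8 − z₀| = |16| = 16 (distance from z₀ to the singularity z = 8).

c_0 = 1/16, c_1 = 1/256, c_2 = 1/4096; R = 16.


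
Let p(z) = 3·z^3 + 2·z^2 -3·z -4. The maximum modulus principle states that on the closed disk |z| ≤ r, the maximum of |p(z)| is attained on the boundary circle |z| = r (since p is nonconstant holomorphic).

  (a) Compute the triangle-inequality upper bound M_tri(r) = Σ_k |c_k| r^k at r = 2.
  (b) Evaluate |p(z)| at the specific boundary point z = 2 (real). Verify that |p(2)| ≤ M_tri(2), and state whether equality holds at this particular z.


Coefficients: c_0 = -4, c_1 = -3, c_2 = 2, c_3 = 3. Radius r = 2.
Part (a). Triangle bound: M_tri(r) = Σ_k |c_k| r^k
  = |-4|·2^0 + |-3|·2^1 + |2|·2^2 + |3|·2^3
  = 4 + 6 + 8 + 24 = 42.
This bounds M(r) := max_{|z|=r} |p(z)| from above; equality holds iff all terms c_k z^k can be made to align in phase at a single z on |z|=r.
Part (b). At z = 2 (real, on the circle |z| = r):
  p(2) = (-4)·2^0 + (-3)·2^1 + (2)·2^2 + (3)·2^3 = 22.
  |p(2)| = 22.
Check: |p(2)| = 22 ≤ 42 = M_tri(2). ✓ Equality does not hold at z = 2 (the coefficients have mixed signs, so the terms do not all align in phase there).

M_tri(2) = 42; |p(2)| = 22; equality at z=2: no.


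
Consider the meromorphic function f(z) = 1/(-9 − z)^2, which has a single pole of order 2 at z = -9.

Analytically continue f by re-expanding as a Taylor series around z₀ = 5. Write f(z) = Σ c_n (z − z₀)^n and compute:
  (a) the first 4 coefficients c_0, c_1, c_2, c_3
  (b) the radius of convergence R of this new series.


Let w = z − z₀, so z = z₀ + w.
Then -9 − z = -9 − (z₀ + w) = (-9 − z₀) − w = -14 − w.
f(z) = 1/(-14 − w)^2 = (1/(-14)^2) · (1 − w/(-14))^{−2}.
By the binomial series (1−u)^{−2} = Σ_{n≥0} C(n+1, 1) u^n for |u|<1, with u = w/(-14):
  c_n = C(n+1, 1) / (-14)^(n+2).
  c_0 = 1/(-14)^2 = 1/196.
  c_1 = 2/(-14)^3 = -1/1372.
  c_2 = 3/(-14)^4 = 3/38416.
  c_3 = 4/(-14)^5 = -1/134456.
The series is valid for |w/d| < 1, i.e. |z − z₀| < |d|.
Radius of convergence: R = |-9 − z₀| = |-14| = 14 (distance from z₀ to the singularity z = -9).

c_0 = 1/196, c_1 = -1/1372, c_2 = 3/38416, c_3 = -1/134456; R = 14.


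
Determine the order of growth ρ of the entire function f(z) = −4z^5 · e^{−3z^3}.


M(r) = max_{|z|=r} |-4|·|z|^5·|e^{−3z^3}| = 4·r^5 · e^{3r^3} (the factors attain their maxima compatibly on |z|=r). Then log M(r) = log 4 + 5·log r + 3r^3, dominated by the last term, so log log M(r) ~ 3·log r. The polynomial factor -4z^5 contributes only a log r term and does not affect the order. ρ = 3.
Therefore ρ = 3.

Order ρ = 3.


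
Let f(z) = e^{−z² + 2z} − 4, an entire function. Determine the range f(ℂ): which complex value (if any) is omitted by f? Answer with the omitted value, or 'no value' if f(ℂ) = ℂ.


Little Picard bounds the complement of f(ℂ) to at most one point.
The exponent g(z) = −z² + 2z is a nonconstant polynomial, hence surjective onto ℂ. So e^{g(z)} takes every value in {e^w : w ∈ ℂ} = ℂ ∖ {0}. Adding -4 shifts the range to ℂ ∖ {-4}. f omits exactly -4.

Omitted value: -4.


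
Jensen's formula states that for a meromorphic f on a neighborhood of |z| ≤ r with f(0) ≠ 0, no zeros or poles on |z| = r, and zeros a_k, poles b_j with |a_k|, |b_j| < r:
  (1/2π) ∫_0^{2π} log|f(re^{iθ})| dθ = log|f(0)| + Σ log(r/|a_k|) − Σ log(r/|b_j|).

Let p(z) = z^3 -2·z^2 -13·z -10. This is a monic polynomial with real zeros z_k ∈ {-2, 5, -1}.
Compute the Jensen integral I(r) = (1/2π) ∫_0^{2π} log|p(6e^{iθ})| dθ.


Zeros: -2, -1, 5; r = 6.
Inside |z| < r: -2, -1, 5. Outside (|z| ≥ r): ∅.
p(0) = -10, so log|p(0)| = log(10) = 2.3026.
Apply Jensen: I(r) = log|p(0)| + Σ_k log(r/|z_k|), summed over zeros inside |z| < r.
  log(r/|z_k|) for z_k = -2: log(6/2) = 1.0986
  log(r/|z_k|) for z_k = 5: log(6/5) = 0.1823
  log(r/|z_k|) for z_k = -1: log(6/1) = 1.7918
Sum over inside zeros: 3.0727.
I(r) = log|p(0)| + (inside sum) = 2.3026 + 3.0727 = 5.3753.
Closed form (all zeros inside, monic): I(r) = n·log(r) = 3·log(6) = 5.3753. ✓

I(r) ≈ 5.3753.


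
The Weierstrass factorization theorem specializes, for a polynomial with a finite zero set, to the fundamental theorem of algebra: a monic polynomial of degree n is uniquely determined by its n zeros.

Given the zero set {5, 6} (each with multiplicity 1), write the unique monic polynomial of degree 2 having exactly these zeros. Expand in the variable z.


The polynomial is p(z) = ∏_{α ∈ S} (z − α), where S = {5, 6}.
Expanding the product yields: p(z) = z^2 -11·z + 30.
The resulting polynomial has degree 2 and real coefficients as required.

p(z) = z^2 -11·z + 30.


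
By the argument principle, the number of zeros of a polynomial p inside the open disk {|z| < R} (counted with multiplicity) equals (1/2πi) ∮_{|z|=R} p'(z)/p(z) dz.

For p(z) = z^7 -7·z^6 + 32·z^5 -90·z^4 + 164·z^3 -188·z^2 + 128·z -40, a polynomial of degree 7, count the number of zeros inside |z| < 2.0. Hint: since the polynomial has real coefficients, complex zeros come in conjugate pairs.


The zeros of p are: (1 + 3i), (1 - 3i), (1 + 1i), (1 - 1i), (1 + 1i), (1 - 1i), 1.
Their magnitudes are: 3.162, 3.162, 1.414, 1.414, 1.414, 1.414, 1.
Zeros with |z| < R = 2.0: (1 + 1i), (1 - 1i), (1 + 1i), (1 - 1i), 1.
Count = 5.
By the argument principle, (1/2πi) ∮_{|z|=R} p'(z)/p(z) dz equals exactly this count.

Number of zeros inside |z| < 2.0: 5.


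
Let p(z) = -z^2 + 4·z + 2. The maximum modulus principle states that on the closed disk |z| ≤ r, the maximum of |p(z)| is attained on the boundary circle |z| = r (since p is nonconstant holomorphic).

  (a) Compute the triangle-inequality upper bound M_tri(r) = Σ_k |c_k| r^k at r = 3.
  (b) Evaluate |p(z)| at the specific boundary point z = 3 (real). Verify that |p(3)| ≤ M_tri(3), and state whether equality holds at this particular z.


Coefficients: c_0 = 2, c_1 = 4, c_2 = -1. Radius r = 3.
Part (a). Triangle bound: M_tri(r) = Σ_k |c_k| r^k
  = |2|·3^0 + |4|·3^1 + |-1|·3^2
  = 2 + 12 + 9 = 23.
This bounds M(r) := max_{|z|=r} |p(z)| from above; equality holds iff all terms c_k z^k can be made to align in phase at a single z on |z|=r.
Part (b). At z = 3 (real, on the circle |z| = r):
  p(3) = (2)·3^0 + (4)·3^1 + (-1)·3^2 = 5.
  |p(3)| = 5.
Check: |p(3)| = 5 ≤ 23 = M_tri(3). ✓ Equality does not hold at z = 3 (the coefficients have mixed signs, so the terms do not all align in phase there).

M_tri(3) = 23; |p(3)| = 5; equality at z=3: no.


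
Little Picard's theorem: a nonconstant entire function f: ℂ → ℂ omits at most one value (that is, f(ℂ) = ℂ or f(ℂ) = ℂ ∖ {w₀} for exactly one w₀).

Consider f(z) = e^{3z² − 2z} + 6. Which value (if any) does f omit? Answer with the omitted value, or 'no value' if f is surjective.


Little Picard bounds the complement of f(ℂ) to at most one point.
The exponent g(z) = 3z² − 2z is a nonconstant polynomial, hence surjective onto ℂ. So e^{g(z)} takes every value in {e^w : w ∈ ℂ} = ℂ ∖ {0}. Adding 6 shifts the range to ℂ ∖ {6}. f omits exactly 6.

Omitted value: 6.


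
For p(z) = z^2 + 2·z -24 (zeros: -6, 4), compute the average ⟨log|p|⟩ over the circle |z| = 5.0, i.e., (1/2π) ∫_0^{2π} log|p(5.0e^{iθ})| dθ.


Zeros: -6, 4; r = 5.0.
Inside |z| < r: 4. Outside (|z| ≥ r): -6.
p(0) = -24, so log|p(0)| = log(24) = 3.1781.
Apply Jensen: I(r) = log|p(0)| + Σ_k log(r/|z_k|), summed over zeros inside |z| < r.
  log(r/|z_k|) for z_k = 4: log(5.0/4) = 0.2231
  Outside zeros (-6) contribute nothing to the Jensen sum.
Sum over inside zeros: 0.2231.
I(r) = log|p(0)| + (inside sum) = 3.1781 + 0.2231 = 3.4012.
Note: since some zeros are outside |z| ≤ r, the simplified n·log(r) form does NOT apply — only the inside zeros contribute.

I(r) ≈ 3.4012.


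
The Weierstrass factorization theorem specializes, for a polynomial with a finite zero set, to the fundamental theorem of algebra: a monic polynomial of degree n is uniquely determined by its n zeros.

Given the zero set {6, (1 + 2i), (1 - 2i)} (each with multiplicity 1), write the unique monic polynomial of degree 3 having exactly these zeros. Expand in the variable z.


The polynomial is p(z) = ∏_{α ∈ S} (z − α), where S = {6, (1 + 2i), (1 - 2i)}.
Expanding the product yields: p(z) = z^3 -8·z^2 + 17·z -30.
Note conjugate pairs combine to real quadratics: (z − (1+2i))(z − (1−2i)) = z² − 2z + 5.
The resulting polynomial has degree 3 and real coefficients as required.

p(z) = z^3 -8·z^2 + 17·z -30.


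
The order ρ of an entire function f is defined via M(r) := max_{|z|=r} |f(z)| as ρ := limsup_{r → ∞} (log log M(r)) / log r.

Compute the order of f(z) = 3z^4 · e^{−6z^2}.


M(r) = max_{|z|=r} |3|·|z|^4·|e^{−6z^2}| = 3·r^4 · e^{6r^2} (the factors attain their maxima compatibly on |z|=r). Then log M(r) = log 3 + 4·log r + 6r^2, dominated by the last term, so log log M(r) ~ 2·log r. The polynomial factor 3z^4 contributes only a log r term and does not affect the order. ρ = 2.
Therefore ρ = 2.

Order ρ = 2.


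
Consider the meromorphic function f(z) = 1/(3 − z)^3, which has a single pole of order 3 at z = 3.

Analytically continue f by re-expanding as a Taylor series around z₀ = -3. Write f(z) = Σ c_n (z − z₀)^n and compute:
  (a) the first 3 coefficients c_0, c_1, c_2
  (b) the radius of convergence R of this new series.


Let w = z − z₀, so z = z₀ + w.
Then 3 − z = 3 − (z₀ + w) = (3 − z₀) − w = 6 − w.
f(z) = 1/(6 − w)^3 = (1/(6)^3) · (1 − w/(6))^{−3}.
By the binomial series (1−u)^{−3} = Σ_{n≥0} C(n+2, 2) u^n for |u|<1, with u = w/(6):
  c_n = C(n+2, 2) / (6)^(n+3).
  c_0 = 1/(6)^3 = 1/216.
  c_1 = 3/(6)^4 = 1/432.
  c_2 = 6/(6)^5 = 1/1296.
The series is valid for |w/d| < 1, i.e. |z − z₀| < |d|.
Radius of convergence: R = |3 − z₀| = |6| = 6 (distance from z₀ to the singularity z = 3).

c_0 = 1/216, c_1 = 1/432, c_2 = 1/1296; R = 6.


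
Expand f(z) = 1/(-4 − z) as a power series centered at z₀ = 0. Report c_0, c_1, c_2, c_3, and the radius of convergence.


Let w = z − z₀, so z = z₀ + w.
Then -4 − z = -4 − (z₀ + w) = (-4 − z₀) − w = -4 − w.
f(z) = 1/(-4 − w) = (1/(-4)) · 1/(1 − w/(-4)) = Σ_{n≥0} w^n / (-4)^(n+1).
So c_n = 1/(-4)^(n+1):
  c_0 = 1/(-4)^1 = -1/4.
  c_1 = 1/(-4)^2 = 1/16.
  c_2 = 1/(-4)^3 = -1/64.
  c_3 = 1/(-4)^4 = 1/256.
The series is valid for |w/d| < 1, i.e. |z − z₀| < |d|.
Radius of convergence: R = |-4 − z₀| = |-4| = 4 (distance from z₀ to the singularity z = -4).

c_0 = -1/4, c_1 = 1/16, c_2 = -1/64, c_3 = 1/256; R = 4.


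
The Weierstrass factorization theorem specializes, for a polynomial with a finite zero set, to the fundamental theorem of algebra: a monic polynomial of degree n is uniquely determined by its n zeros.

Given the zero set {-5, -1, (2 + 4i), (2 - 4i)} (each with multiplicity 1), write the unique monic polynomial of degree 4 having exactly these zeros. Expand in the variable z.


The polynomial is p(z) = ∏_{α ∈ S} (z − α), where S = {-5, -1, (2 + 4i), (2 - 4i)}.
Expanding the product yields: p(z) = z^4 + 2·z^3 + z^2 + 100·z + 100.
Note conjugate pairs combine to real quadratics: (z − (2+4i))(z − (2−4i)) = z² − 4z + 20.
The resulting polynomial has degree 4 and real coefficients as required.

p(z) = z^4 + 2·z^3 + z^2 + 100·z + 100.


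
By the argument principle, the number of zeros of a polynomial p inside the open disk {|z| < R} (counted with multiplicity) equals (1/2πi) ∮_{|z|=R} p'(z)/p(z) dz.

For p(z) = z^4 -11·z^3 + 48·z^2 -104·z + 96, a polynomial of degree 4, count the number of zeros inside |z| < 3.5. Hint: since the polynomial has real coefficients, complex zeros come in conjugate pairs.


The zeros of p are: 3, (2 + 2i), (2 - 2i), 4.
Their magnitudes are: 3, 2.828, 2.828, 4.
Zeros with |z| < R = 3.5: 3, (2 + 2i), (2 - 2i).
Count = 3.
By the argument principle, (1/2πi) ∮_{|z|=R} p'(z)/p(z) dz equals exactly this count.

Number of zeros inside |z| < 3.5: 3.


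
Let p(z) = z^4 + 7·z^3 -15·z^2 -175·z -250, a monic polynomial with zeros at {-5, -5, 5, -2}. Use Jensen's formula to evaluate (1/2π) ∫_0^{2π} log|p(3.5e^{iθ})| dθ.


Zeros: -5, -5, -2, 5; r = 3.5.
Inside |z| < r: -2. Outside (|z| ≥ r): -5, -5, 5.
p(0) = -250, so log|p(0)| = log(250) = 5.5215.
Apply Jensen: I(r) = log|p(0)| + Σ_k log(r/|z_k|), summed over zeros inside |z| < r.
  log(r/|z_k|) for z_k = -2: log(3.5/2) = 0.5596
  Outside zeros (-5, -5, 5) contribute nothing to the Jensen sum.
Sum over inside zeros: 0.5596.
I(r) = log|p(0)| + (inside sum) = 5.5215 + 0.5596 = 6.0811.
Note: since some zeros are outside |z| ≤ r, the simplified n·log(r) form does NOT apply — only the inside zeros contribute.

I(r) ≈ 6.0811.


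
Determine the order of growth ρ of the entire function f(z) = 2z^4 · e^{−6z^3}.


M(r) = max_{|z|=r} |2|·|z|^4·|e^{−6z^3}| = 2·r^4 · e^{6r^3} (the factors attain their maxima compatibly on |z|=r). Then log M(r) = log 2 + 4·log r + 6r^3, dominated by the last term, so log log M(r) ~ 3·log r. The polynomial factor 2z^4 contributes only a log r term and does not affect the order. ρ = 3.
Therefore ρ = 3.

Order ρ = 3.


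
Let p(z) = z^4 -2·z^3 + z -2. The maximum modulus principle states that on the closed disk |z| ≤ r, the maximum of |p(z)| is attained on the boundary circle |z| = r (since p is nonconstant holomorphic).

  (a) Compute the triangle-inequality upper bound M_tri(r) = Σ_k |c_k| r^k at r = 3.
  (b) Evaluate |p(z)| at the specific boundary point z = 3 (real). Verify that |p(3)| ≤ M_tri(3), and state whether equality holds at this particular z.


Coefficients: c_0 = -2, c_1 = 1, c_2 = 0, c_3 = -2, c_4 = 1. Radius r = 3.
Part (a). Triangle bound: M_tri(r) = Σ_k |c_k| r^k
  = |-2|·3^0 + |1|·3^1 + |0|·3^2 + |-2|·3^3 + |1|·3^4
  = 2 + 3 + 0 + 54 + 81 = 140.
This bounds M(r) := max_{|z|=r} |p(z)| from above; equality holds iff all terms c_k z^k can be made to align in phase at a single z on |z|=r.
Part (b). At z = 3 (real, on the circle |z| = r):
  p(3) = (-2)·3^0 + (1)·3^1 + (0)·3^2 + (-2)·3^3 + (1)·3^4 = 28.
  |p(3)| = 28.
Check: |p(3)| = 28 ≤ 140 = M_tri(3). ✓ Equality does not hold at z = 3 (the coefficients have mixed signs, so the terms do not all align in phase there).

M_tri(3) = 140; |p(3)| = 28; equality at z=3: no.


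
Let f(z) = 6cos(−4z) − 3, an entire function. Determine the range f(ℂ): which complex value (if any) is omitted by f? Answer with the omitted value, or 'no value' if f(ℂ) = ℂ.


Little Picard bounds the complement of f(ℂ) to at most one point.
cos is entire and surjective onto ℂ: for every w ∈ ℂ, cos(ζ) = w has a solution ζ ∈ ℂ (e.g., via the complex inverse arccos). With ζ = −4z this gives z = ζ/(-4). Then 6·cos(−4z) takes every value in 6·ℂ = ℂ, and adding -3 is a bijection of ℂ. So f is surjective and omits no value. (Note: only on the real line is cos bounded by [−1, 1].)

Omitted value: no value.


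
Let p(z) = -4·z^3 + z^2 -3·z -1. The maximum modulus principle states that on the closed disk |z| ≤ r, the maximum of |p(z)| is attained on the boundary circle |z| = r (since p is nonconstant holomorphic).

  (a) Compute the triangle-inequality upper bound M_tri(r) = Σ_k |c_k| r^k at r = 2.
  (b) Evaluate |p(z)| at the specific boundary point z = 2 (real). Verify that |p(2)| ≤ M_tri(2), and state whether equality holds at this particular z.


Coefficients: c_0 = -1, c_1 = -3, c_2 = 1, c_3 = -4. Radius r = 2.
Part (a). Triangle bound: M_tri(r) = Σ_k |c_k| r^k
  = |-1|·2^0 + |-3|·2^1 + |1|·2^2 + |-4|·2^3
  = 1 + 6 + 4 + 32 = 43.
This bounds M(r) := max_{|z|=r} |p(z)| from above; equality holds iff all terms c_k z^k can be made to align in phase at a single z on |z|=r.
Part (b). At z = 2 (real, on the circle |z| = r):
  p(2) = (-1)·2^0 + (-3)·2^1 + (1)·2^2 + (-4)·2^3 = -35.
  |p(2)| = 35.
Check: |p(2)| = 35 ≤ 43 = M_tri(2). ✓ Equality does not hold at z = 2 (the coefficients have mixed signs, so the terms do not all align in phase there).

M_tri(2) = 43; |p(2)| = 35; equality at z=2: no.


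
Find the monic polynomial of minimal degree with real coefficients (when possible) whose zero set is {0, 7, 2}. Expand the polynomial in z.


The polynomial is p(z) = ∏_{α ∈ S} (z − α), where S = {0, 7, 2}.
Expanding the product yields: p(z) = z^3 -9·z^2 + 14·z.
The resulting polynomial has degree 3 and real coefficients as required.

p(z) = z^3 -9·z^2 + 14·z.
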